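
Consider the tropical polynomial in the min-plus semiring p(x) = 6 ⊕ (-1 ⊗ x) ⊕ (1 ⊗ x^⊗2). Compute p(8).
p(8) = 6

A tropical monomial a ⊗ x^⊗i evaluates to a + i · x. Evaluating each term at x = 8:
  Term 0 contributes 6 + 0 · 8 = 6
  Term 1 contributes -1 + 1 · 8 = 7
  Term 2 contributes 1 + 2 · 8 = 17
p(8) = ⊕ of these = min[6, 7, 17] = 6.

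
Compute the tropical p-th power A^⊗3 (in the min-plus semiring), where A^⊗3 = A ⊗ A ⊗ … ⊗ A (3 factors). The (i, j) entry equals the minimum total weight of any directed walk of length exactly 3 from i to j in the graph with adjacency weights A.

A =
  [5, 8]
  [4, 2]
A^⊗3 =
  [14, 12]
  [8, 6]

Each entry (A^⊗3)_ij equals the minimum over all length-3 walks i = v_0 → v_1 → … → v_3 = j of Σ_t A[v_t][v_{t+1}]. For example, for (i, j) = (0, 1) we minimise over 4 possible intermediate vertex sequences; the minimum is 12, attained along the walk 0 → 1 → 1 → 1.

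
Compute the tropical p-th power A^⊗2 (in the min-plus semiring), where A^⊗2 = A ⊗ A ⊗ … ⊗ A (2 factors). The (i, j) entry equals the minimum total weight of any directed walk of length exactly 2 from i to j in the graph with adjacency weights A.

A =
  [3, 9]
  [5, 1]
A^⊗2 =
  [6, 10]
  [6, 2]

Each entry (A^⊗2)_ij equals the minimum over all length-2 walks i = v_0 → v_1 → … → v_2 = j of Σ_t A[v_t][v_{t+1}]. For example, for (i, j) = (0, 1) we minimise over 2 possible intermediate vertex sequences; the minimum is 10, attained along the walk 0 → 1 → 1.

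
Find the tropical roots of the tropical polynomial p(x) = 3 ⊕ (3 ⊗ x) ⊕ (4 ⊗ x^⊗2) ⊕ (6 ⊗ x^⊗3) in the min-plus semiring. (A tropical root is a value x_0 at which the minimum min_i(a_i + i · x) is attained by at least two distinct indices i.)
Roots: {-2, -1, 0}

Each tropical root is a break point of the lower envelope of the lines y = a_i + i · x (there are 4 lines, with slopes 0, 1, ..., 3). Only the lines that attain the minimum somewhere contribute to roots; other lines are dominated. Here the surviving (envelope) indices are i = 3, i = 2, i = 1, i = 0.
Intersections between consecutive envelope lines give the roots: for adjacent envelope indices i < j the intersection is x = (a_i − a_j) / (j − i). Reading off the sorted break points: {-2, -1, 0}.
Verification: at each break x_0, at least two indices attain the minimum of min_i(a_i + i · x_0).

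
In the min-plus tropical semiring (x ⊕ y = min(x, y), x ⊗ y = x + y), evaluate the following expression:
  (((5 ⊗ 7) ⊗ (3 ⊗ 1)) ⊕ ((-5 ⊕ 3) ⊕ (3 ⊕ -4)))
(((5 ⊗ 7) ⊗ (3 ⊗ 1)) ⊕ ((-5 ⊕ 3) ⊕ (3 ⊕ -4))) = -5

Expand innermost to outermost. Recall ⊕ takes the minimum of its arguments and ⊗ takes their sum. Working out the expression (((5 ⊗ 7) ⊗ (3 ⊗ 1)) ⊕ ((-5 ⊕ 3) ⊕ (3 ⊕ -4))) gives -5.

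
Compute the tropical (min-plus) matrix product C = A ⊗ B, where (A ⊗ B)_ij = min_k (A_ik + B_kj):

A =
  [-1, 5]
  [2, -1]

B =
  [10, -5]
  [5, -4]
A ⊗ B =
  [9, -6]
  [4, -5]

Apply the min-plus product entry-by-entry:
  C[0][0] = min over k of (A[0][0] + B[0][0] = -1 + 10 = 9, A[0][1] + B[1][0] = 5 + 5 = 10) = 9 (attained at k = 0)
  C[0][1] = min over k of (A[0][0] + B[0][1] = -1 + -5 = -6, A[0][1] + B[1][1] = 5 + -4 = 1) = -6 (attained at k = 0)
  C[1][0] = min over k of (A[1][0] + B[0][0] = 2 + 10 = 12, A[1][1] + B[1][0] = -1 + 5 = 4) = 4 (attained at k = 1)
  C[1][1] = min over k of (A[1][0] + B[0][1] = 2 + -5 = -3, A[1][1] + B[1][1] = -1 + -4 = -5) = -5 (attained at k = 1)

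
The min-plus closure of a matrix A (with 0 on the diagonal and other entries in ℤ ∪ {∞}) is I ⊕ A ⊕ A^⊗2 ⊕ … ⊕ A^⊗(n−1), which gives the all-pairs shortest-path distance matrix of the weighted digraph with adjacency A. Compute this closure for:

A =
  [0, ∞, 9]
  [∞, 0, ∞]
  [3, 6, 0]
Closure =
  [0, 15, 9]
  [∞, 0, ∞]
  [3, 6, 0]

This is the Floyd-Warshall all-pairs shortest-path computation. For each intermediate vertex k = 0, 1, …, 2, update dist[i][j] ← min(dist[i][j], dist[i][k] + dist[k][j]). The final matrix gives, for each (i, j), the minimum total weight of any directed path from i to j (possibly empty when i = j).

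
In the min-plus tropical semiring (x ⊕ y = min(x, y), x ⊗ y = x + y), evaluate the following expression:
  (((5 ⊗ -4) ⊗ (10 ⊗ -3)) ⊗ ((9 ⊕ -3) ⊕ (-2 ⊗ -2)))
(((5 ⊗ -4) ⊗ (10 ⊗ -3)) ⊗ ((9 ⊕ -3) ⊕ (-2 ⊗ -2))) = 4

Expand innermost to outermost. Recall ⊕ takes the minimum of its arguments and ⊗ takes their sum. Working out the expression (((5 ⊗ -4) ⊗ (10 ⊗ -3)) ⊗ ((9 ⊕ -3) ⊕ (-2 ⊗ -2))) gives 4.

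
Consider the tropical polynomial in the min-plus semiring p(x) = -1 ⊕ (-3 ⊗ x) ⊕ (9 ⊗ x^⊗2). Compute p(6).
p(6) = -1

A tropical monomial a ⊗ x^⊗i evaluates to a + i · x. Evaluating each term at x = 6:
  Term 0 contributes -1 + 0 · 6 = -1
  Term 1 contributes -3 + 1 · 6 = 3
  Term 2 contributes 9 + 2 · 6 = 21
p(6) = ⊕ of these = min[-1, 3, 21] = -1.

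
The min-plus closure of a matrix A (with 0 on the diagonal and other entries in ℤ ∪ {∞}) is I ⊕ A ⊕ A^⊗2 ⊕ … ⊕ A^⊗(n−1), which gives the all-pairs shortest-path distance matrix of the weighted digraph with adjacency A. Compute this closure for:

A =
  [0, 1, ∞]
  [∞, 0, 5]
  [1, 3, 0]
Closure =
  [0, 1, 6]
  [6, 0, 5]
  [1, 2, 0]

This is the Floyd-Warshall all-pairs shortest-path computation. For each intermediate vertex k = 0, 1, …, 2, update dist[i][j] ← min(dist[i][j], dist[i][k] + dist[k][j]). The final matrix gives, for each (i, j), the minimum total weight of any directed path from i to j (possibly empty when i = j).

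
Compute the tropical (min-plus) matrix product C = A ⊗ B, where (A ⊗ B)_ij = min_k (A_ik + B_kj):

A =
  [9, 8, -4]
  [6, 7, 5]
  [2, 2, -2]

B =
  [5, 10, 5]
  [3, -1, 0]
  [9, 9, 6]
A ⊗ B =
  [5, 5, 2]
  [10, 6, 7]
  [5, 1, 2]

Apply the min-plus product entry-by-entry:
  C[0][0] = min over k of (A[0][0] + B[0][0] = 9 + 5 = 14, A[0][1] + B[1][0] = 8 + 3 = 11, A[0][2] + B[2][0] = -4 + 9 = 5) = 5 (attained at k = 2)
  C[0][1] = min over k of (A[0][0] + B[0][1] = 9 + 10 = 19, A[0][1] + B[1][1] = 8 + -1 = 7, A[0][2] + B[2][1] = -4 + 9 = 5) = 5 (attained at k = 2)
  C[0][2] = min over k of (A[0][0] + B[0][2] = 9 + 5 = 14, A[0][1] + B[1][2] = 8 + 0 = 8, A[0][2] + B[2][2] = -4 + 6 = 2) = 2 (attained at k = 2)
  C[1][0] = min over k of (A[1][0] + B[0][0] = 6 + 5 = 11, A[1][1] + B[1][0] = 7 + 3 = 10, A[1][2] + B[2][0] = 5 + 9 = 14) = 10 (attained at k = 1)
  C[1][1] = min over k of (A[1][0] + B[0][1] = 6 + 10 = 16, A[1][1] + B[1][1] = 7 + -1 = 6, A[1][2] + B[2][1] = 5 + 9 = 14) = 6 (attained at k = 1)
  C[1][2] = min over k of (A[1][0] + B[0][2] = 6 + 5 = 11, A[1][1] + B[1][2] = 7 + 0 = 7, A[1][2] + B[2][2] = 5 + 6 = 11) = 7 (attained at k = 1)
  C[2][0] = min over k of (A[2][0] + B[0][0] = 2 + 5 = 7, A[2][1] + B[1][0] = 2 + 3 = 5, A[2][2] + B[2][0] = -2 + 9 = 7) = 5 (attained at k = 1)
  C[2][1] = min over k of (A[2][0] + B[0][1] = 2 + 10 = 12, A[2][1] + B[1][1] = 2 + -1 = 1, A[2][2] + B[2][1] = -2 + 9 = 7) = 1 (attained at k = 1)
  C[2][2] = min over k of (A[2][0] + B[0][2] = 2 + 5 = 7, A[2][1] + B[1][2] = 2 + 0 = 2, A[2][2] + B[2][2] = -2 + 6 = 4) = 2 (attained at k = 1)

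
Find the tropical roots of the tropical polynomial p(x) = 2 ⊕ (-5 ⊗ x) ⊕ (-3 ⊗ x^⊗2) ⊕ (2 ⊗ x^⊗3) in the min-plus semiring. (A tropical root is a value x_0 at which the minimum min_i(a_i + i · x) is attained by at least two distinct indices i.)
Roots: {-5, -2, 7}

Each tropical root is a break point of the lower envelope of the lines y = a_i + i · x (there are 4 lines, with slopes 0, 1, ..., 3). Only the lines that attain the minimum somewhere contribute to roots; other lines are dominated. Here the surviving (envelope) indices are i = 3, i = 2, i = 1, i = 0.
Intersections between consecutive envelope lines give the roots: for adjacent envelope indices i < j the intersection is x = (a_i − a_j) / (j − i). Reading off the sorted break points: {-5, -2, 7}.
Verification: at each break x_0, at least two indices attain the minimum of min_i(a_i + i · x_0).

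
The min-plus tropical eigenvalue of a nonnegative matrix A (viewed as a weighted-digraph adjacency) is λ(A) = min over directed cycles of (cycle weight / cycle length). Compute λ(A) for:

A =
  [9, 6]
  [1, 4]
λ(A) = 7/2

Enumerate directed cycles and compute their means (weight / length). Sample:
  cycle 0 → 0: weight = 9, length = 1, mean = 9/1 ≈ 9.000
  cycle 1 → 1: weight = 4, length = 1, mean = 4/1 ≈ 4.000
  cycle 0 → 1 → 0: weight = 7, length = 2, mean = 7/2 ≈ 3.500
  cycle 1 → 0 → 1: weight = 7, length = 2, mean = 7/2 ≈ 3.500
Minimum mean = 3.500, attained e.g. along the cycle 0 → 1 → 0 with weight 7 and length 2. So λ(A) = 7/2 = 7/2.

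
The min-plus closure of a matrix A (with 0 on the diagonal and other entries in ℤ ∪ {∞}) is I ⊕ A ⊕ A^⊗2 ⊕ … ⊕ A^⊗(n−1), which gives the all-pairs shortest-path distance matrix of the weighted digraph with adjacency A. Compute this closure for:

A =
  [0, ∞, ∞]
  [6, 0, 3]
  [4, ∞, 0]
Closure =
  [0, ∞, ∞]
  [6, 0, 3]
  [4, ∞, 0]

This is the Floyd-Warshall all-pairs shortest-path computation. For each intermediate vertex k = 0, 1, …, 2, update dist[i][j] ← min(dist[i][j], dist[i][k] + dist[k][j]). The final matrix gives, for each (i, j), the minimum total weight of any directed path from i to j (possibly empty when i = j).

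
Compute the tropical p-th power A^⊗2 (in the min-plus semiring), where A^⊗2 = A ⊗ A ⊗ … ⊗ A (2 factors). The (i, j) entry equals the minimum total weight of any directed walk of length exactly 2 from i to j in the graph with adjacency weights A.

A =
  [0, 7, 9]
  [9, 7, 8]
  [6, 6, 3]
A^⊗2 =
  [0, 7, 9]
  [9, 14, 11]
  [6, 9, 6]

Each entry (A^⊗2)_ij equals the minimum over all length-2 walks i = v_0 → v_1 → … → v_2 = j of Σ_t A[v_t][v_{t+1}]. For example, for (i, j) = (0, 2) we minimise over 3 possible intermediate vertex sequences; the minimum is 9, attained along the walk 0 → 0 → 2.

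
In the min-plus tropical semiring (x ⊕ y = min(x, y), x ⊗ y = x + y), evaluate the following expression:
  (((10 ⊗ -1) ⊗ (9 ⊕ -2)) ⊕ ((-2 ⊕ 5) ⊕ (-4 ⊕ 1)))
(((10 ⊗ -1) ⊗ (9 ⊕ -2)) ⊕ ((-2 ⊕ 5) ⊕ (-4 ⊕ 1))) = -4

Expand innermost to outermost. Recall ⊕ takes the minimum of its arguments and ⊗ takes their sum. Working out the expression (((10 ⊗ -1) ⊗ (9 ⊕ -2)) ⊕ ((-2 ⊕ 5) ⊕ (-4 ⊕ 1))) gives -4.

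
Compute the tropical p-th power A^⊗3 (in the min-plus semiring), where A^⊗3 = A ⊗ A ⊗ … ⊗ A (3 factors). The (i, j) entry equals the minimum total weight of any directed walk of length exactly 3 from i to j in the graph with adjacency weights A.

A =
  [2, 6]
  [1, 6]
A^⊗3 =
  [6, 10]
  [5, 9]

Each entry (A^⊗3)_ij equals the minimum over all length-3 walks i = v_0 → v_1 → … → v_3 = j of Σ_t A[v_t][v_{t+1}]. For example, for (i, j) = (0, 1) we minimise over 4 possible intermediate vertex sequences; the minimum is 10, attained along the walk 0 → 0 → 0 → 1.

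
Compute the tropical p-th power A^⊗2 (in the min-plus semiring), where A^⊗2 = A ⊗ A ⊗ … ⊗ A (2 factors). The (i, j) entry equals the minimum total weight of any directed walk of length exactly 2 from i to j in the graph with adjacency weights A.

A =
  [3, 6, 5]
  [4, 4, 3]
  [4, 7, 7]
A^⊗2 =
  [6, 9, 8]
  [7, 8, 7]
  [7, 10, 9]

Each entry (A^⊗2)_ij equals the minimum over all length-2 walks i = v_0 → v_1 → … → v_2 = j of Σ_t A[v_t][v_{t+1}]. For example, for (i, j) = (0, 2) we minimise over 3 possible intermediate vertex sequences; the minimum is 8, attained along the walk 0 → 0 → 2.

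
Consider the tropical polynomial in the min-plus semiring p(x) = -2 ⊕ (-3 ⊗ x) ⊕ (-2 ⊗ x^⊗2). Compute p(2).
p(2) = -2

A tropical monomial a ⊗ x^⊗i evaluates to a + i · x. Evaluating each term at x = 2:
  Term 0 contributes -2 + 0 · 2 = -2
  Term 1 contributes -3 + 1 · 2 = -1
  Term 2 contributes -2 + 2 · 2 = 2
p(2) = ⊕ of these = min[-2, -1, 2] = -2.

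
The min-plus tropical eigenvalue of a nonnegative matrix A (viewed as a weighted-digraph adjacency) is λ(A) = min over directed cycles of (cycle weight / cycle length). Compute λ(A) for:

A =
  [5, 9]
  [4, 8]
λ(A) = 5

Enumerate directed cycles and compute their means (weight / length). Sample:
  cycle 0 → 0: weight = 5, length = 1, mean = 5/1 ≈ 5.000
  cycle 1 → 1: weight = 8, length = 1, mean = 8/1 ≈ 8.000
  cycle 0 → 1 → 0: weight = 13, length = 2, mean = 13/2 ≈ 6.500
  cycle 1 → 0 → 1: weight = 13, length = 2, mean = 13/2 ≈ 6.500
Minimum mean = 5.000, attained e.g. along the cycle 0 → 0 with weight 5 and length 1. So λ(A) = 5/1 = 5.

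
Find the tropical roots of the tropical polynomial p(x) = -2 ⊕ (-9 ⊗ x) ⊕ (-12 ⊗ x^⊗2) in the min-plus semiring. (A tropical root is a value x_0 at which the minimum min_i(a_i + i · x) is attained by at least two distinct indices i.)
Roots: {3, 7}

Each tropical root is a break point of the lower envelope of the lines y = a_i + i · x (there are 3 lines, with slopes 0, 1, ..., 2). Only the lines that attain the minimum somewhere contribute to roots; other lines are dominated. Here the surviving (envelope) indices are i = 2, i = 1, i = 0.
Intersections between consecutive envelope lines give the roots: for adjacent envelope indices i < j the intersection is x = (a_i − a_j) / (j − i). Reading off the sorted break points: {3, 7}.
Verification: at each break x_0, at least two indices attain the minimum of min_i(a_i + i · x_0).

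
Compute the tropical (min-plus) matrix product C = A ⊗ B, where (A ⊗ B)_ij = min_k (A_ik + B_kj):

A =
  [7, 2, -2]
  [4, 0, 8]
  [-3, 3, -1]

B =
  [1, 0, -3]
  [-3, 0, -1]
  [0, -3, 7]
A ⊗ B =
  [-2, -5, 1]
  [-3, 0, -1]
  [-2, -4, -6]

Apply the min-plus product entry-by-entry:
  C[0][0] = min over k of (A[0][0] + B[0][0] = 7 + 1 = 8, A[0][1] + B[1][0] = 2 + -3 = -1, A[0][2] + B[2][0] = -2 + 0 = -2) = -2 (attained at k = 2)
  C[0][1] = min over k of (A[0][0] + B[0][1] = 7 + 0 = 7, A[0][1] + B[1][1] = 2 + 0 = 2, A[0][2] + B[2][1] = -2 + -3 = -5) = -5 (attained at k = 2)
  C[0][2] = min over k of (A[0][0] + B[0][2] = 7 + -3 = 4, A[0][1] + B[1][2] = 2 + -1 = 1, A[0][2] + B[2][2] = -2 + 7 = 5) = 1 (attained at k = 1)
  C[1][0] = min over k of (A[1][0] + B[0][0] = 4 + 1 = 5, A[1][1] + B[1][0] = 0 + -3 = -3, A[1][2] + B[2][0] = 8 + 0 = 8) = -3 (attained at k = 1)
  C[1][1] = min over k of (A[1][0] + B[0][1] = 4 + 0 = 4, A[1][1] + B[1][1] = 0 + 0 = 0, A[1][2] + B[2][1] = 8 + -3 = 5) = 0 (attained at k = 1)
  C[1][2] = min over k of (A[1][0] + B[0][2] = 4 + -3 = 1, A[1][1] + B[1][2] = 0 + -1 = -1, A[1][2] + B[2][2] = 8 + 7 = 15) = -1 (attained at k = 1)
  C[2][0] = min over k of (A[2][0] + B[0][0] = -3 + 1 = -2, A[2][1] + B[1][0] = 3 + -3 = 0, A[2][2] + B[2][0] = -1 + 0 = -1) = -2 (attained at k = 0)
  C[2][1] = min over k of (A[2][0] + B[0][1] = -3 + 0 = -3, A[2][1] + B[1][1] = 3 + 0 = 3, A[2][2] + B[2][1] = -1 + -3 = -4) = -4 (attained at k = 2)
  C[2][2] = min over k of (A[2][0] + B[0][2] = -3 + -3 = -6, A[2][1] + B[1][2] = 3 + -1 = 2, A[2][2] + B[2][2] = -1 + 7 = 6) = -6 (attained at k = 0)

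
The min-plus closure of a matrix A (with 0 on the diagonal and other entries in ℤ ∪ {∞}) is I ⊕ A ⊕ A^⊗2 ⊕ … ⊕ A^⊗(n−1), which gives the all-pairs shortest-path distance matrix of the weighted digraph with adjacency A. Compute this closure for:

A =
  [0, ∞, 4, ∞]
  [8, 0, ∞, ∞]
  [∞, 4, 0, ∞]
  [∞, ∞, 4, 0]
Closure =
  [0, 8, 4, ∞]
  [8, 0, 12, ∞]
  [12, 4, 0, ∞]
  [16, 8, 4, 0]

This is the Floyd-Warshall all-pairs shortest-path computation. For each intermediate vertex k = 0, 1, …, 3, update dist[i][j] ← min(dist[i][j], dist[i][k] + dist[k][j]). The final matrix gives, for each (i, j), the minimum total weight of any directed path from i to j (possibly empty when i = j).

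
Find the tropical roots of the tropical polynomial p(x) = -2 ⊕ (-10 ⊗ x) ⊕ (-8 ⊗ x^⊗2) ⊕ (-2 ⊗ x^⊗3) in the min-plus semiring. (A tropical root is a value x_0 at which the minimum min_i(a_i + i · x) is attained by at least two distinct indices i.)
Roots: {-6, -2, 8}

Each tropical root is a break point of the lower envelope of the lines y = a_i + i · x (there are 4 lines, with slopes 0, 1, ..., 3). Only the lines that attain the minimum somewhere contribute to roots; other lines are dominated. Here the surviving (envelope) indices are i = 3, i = 2, i = 1, i = 0.
Intersections between consecutive envelope lines give the roots: for adjacent envelope indices i < j the intersection is x = (a_i − a_j) / (j − i). Reading off the sorted break points: {-6, -2, 8}.
Verification: at each break x_0, at least two indices attain the minimum of min_i(a_i + i · x_0).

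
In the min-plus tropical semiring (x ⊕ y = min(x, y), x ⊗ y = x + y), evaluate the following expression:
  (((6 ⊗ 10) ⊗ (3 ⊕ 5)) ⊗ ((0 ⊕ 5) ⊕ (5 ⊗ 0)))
(((6 ⊗ 10) ⊗ (3 ⊕ 5)) ⊗ ((0 ⊕ 5) ⊕ (5 ⊗ 0))) = 19

Expand innermost to outermost. Recall ⊕ takes the minimum of its arguments and ⊗ takes their sum. Working out the expression (((6 ⊗ 10) ⊗ (3 ⊕ 5)) ⊗ ((0 ⊕ 5) ⊕ (5 ⊗ 0))) gives 19.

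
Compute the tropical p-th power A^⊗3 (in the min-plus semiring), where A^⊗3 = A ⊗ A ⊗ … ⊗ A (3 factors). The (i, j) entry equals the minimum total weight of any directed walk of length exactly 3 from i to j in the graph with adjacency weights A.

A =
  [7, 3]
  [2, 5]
A^⊗3 =
  [10, 8]
  [7, 10]

Each entry (A^⊗3)_ij equals the minimum over all length-3 walks i = v_0 → v_1 → … → v_3 = j of Σ_t A[v_t][v_{t+1}]. For example, for (i, j) = (0, 1) we minimise over 4 possible intermediate vertex sequences; the minimum is 8, attained along the walk 0 → 1 → 0 → 1.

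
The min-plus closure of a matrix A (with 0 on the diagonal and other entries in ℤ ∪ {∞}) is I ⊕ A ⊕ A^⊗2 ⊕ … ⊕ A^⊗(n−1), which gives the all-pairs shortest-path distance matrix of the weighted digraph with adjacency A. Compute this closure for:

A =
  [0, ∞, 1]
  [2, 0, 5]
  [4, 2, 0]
Closure =
  [0, 3, 1]
  [2, 0, 3]
  [4, 2, 0]

This is the Floyd-Warshall all-pairs shortest-path computation. For each intermediate vertex k = 0, 1, …, 2, update dist[i][j] ← min(dist[i][j], dist[i][k] + dist[k][j]). The final matrix gives, for each (i, j), the minimum total weight of any directed path from i to j (possibly empty when i = j).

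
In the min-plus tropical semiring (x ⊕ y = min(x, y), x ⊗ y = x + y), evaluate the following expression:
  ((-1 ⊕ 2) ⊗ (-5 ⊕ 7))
((-1 ⊕ 2) ⊗ (-5 ⊕ 7)) = -6

Expand innermost to outermost. Recall ⊕ takes the minimum of its arguments and ⊗ takes their sum. Working out the expression ((-1 ⊕ 2) ⊗ (-5 ⊕ 7)) gives -6.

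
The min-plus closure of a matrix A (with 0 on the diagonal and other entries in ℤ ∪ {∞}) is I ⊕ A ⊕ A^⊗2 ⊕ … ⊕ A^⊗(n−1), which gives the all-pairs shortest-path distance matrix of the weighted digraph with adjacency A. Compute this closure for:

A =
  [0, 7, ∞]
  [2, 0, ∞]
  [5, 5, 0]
Closure =
  [0, 7, ∞]
  [2, 0, ∞]
  [5, 5, 0]

This is the Floyd-Warshall all-pairs shortest-path computation. For each intermediate vertex k = 0, 1, …, 2, update dist[i][j] ← min(dist[i][j], dist[i][k] + dist[k][j]). The final matrix gives, for each (i, j), the minimum total weight of any directed path from i to j (possibly empty when i = j).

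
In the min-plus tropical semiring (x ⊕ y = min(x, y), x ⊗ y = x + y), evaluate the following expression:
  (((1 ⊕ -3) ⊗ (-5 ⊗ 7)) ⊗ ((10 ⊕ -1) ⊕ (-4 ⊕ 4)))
(((1 ⊕ -3) ⊗ (-5 ⊗ 7)) ⊗ ((10 ⊕ -1) ⊕ (-4 ⊕ 4))) = -5

Expand innermost to outermost. Recall ⊕ takes the minimum of its arguments and ⊗ takes their sum. Working out the expression (((1 ⊕ -3) ⊗ (-5 ⊗ 7)) ⊗ ((10 ⊕ -1) ⊕ (-4 ⊕ 4))) gives -5.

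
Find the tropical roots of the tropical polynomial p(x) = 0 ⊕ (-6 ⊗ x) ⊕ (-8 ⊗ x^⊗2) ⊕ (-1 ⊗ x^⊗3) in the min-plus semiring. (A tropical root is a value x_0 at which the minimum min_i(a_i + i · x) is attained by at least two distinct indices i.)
Roots: {-7, 2, 6}

Each tropical root is a break point of the lower envelope of the lines y = a_i + i · x (there are 4 lines, with slopes 0, 1, ..., 3). Only the lines that attain the minimum somewhere contribute to roots; other lines are dominated. Here the surviving (envelope) indices are i = 3, i = 2, i = 1, i = 0.
Intersections between consecutive envelope lines give the roots: for adjacent envelope indices i < j the intersection is x = (a_i − a_j) / (j − i). Reading off the sorted break points: {-7, 2, 6}.
Verification: at each break x_0, at least two indices attain the minimum of min_i(a_i + i · x_0).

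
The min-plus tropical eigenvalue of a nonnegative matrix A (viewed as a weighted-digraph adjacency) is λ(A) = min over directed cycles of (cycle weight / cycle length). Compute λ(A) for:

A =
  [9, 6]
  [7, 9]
λ(A) = 13/2

Enumerate directed cycles and compute their means (weight / length). Sample:
  cycle 0 → 0: weight = 9, length = 1, mean = 9/1 ≈ 9.000
  cycle 1 → 1: weight = 9, length = 1, mean = 9/1 ≈ 9.000
  cycle 0 → 1 → 0: weight = 13, length = 2, mean = 13/2 ≈ 6.500
  cycle 1 → 0 → 1: weight = 13, length = 2, mean = 13/2 ≈ 6.500
Minimum mean = 6.500, attained e.g. along the cycle 0 → 1 → 0 with weight 13 and length 2. So λ(A) = 13/2 = 13/2.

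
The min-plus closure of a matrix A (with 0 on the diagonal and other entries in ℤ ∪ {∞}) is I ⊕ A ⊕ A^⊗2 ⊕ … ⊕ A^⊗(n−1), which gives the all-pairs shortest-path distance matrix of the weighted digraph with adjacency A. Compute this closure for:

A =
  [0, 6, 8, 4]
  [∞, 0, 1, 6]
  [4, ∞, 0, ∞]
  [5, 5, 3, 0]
Closure =
  [0, 6, 7, 4]
  [5, 0, 1, 6]
  [4, 10, 0, 8]
  [5, 5, 3, 0]

This is the Floyd-Warshall all-pairs shortest-path computation. For each intermediate vertex k = 0, 1, …, 3, update dist[i][j] ← min(dist[i][j], dist[i][k] + dist[k][j]). The final matrix gives, for each (i, j), the minimum total weight of any directed path from i to j (possibly empty when i = j).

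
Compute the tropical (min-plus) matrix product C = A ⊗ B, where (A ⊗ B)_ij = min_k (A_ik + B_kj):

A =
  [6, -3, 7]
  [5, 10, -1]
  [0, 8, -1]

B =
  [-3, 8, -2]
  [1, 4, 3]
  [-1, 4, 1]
A ⊗ B =
  [-2, 1, 0]
  [-2, 3, 0]
  [-3, 3, -2]

Apply the min-plus product entry-by-entry:
  C[0][0] = min over k of (A[0][0] + B[0][0] = 6 + -3 = 3, A[0][1] + B[1][0] = -3 + 1 = -2, A[0][2] + B[2][0] = 7 + -1 = 6) = -2 (attained at k = 1)
  C[0][1] = min over k of (A[0][0] + B[0][1] = 6 + 8 = 14, A[0][1] + B[1][1] = -3 + 4 = 1, A[0][2] + B[2][1] = 7 + 4 = 11) = 1 (attained at k = 1)
  C[0][2] = min over k of (A[0][0] + B[0][2] = 6 + -2 = 4, A[0][1] + B[1][2] = -3 + 3 = 0, A[0][2] + B[2][2] = 7 + 1 = 8) = 0 (attained at k = 1)
  C[1][0] = min over k of (A[1][0] + B[0][0] = 5 + -3 = 2, A[1][1] + B[1][0] = 10 + 1 = 11, A[1][2] + B[2][0] = -1 + -1 = -2) = -2 (attained at k = 2)
  C[1][1] = min over k of (A[1][0] + B[0][1] = 5 + 8 = 13, A[1][1] + B[1][1] = 10 + 4 = 14, A[1][2] + B[2][1] = -1 + 4 = 3) = 3 (attained at k = 2)
  C[1][2] = min over k of (A[1][0] + B[0][2] = 5 + -2 = 3, A[1][1] + B[1][2] = 10 + 3 = 13, A[1][2] + B[2][2] = -1 + 1 = 0) = 0 (attained at k = 2)
  C[2][0] = min over k of (A[2][0] + B[0][0] = 0 + -3 = -3, A[2][1] + B[1][0] = 8 + 1 = 9, A[2][2] + B[2][0] = -1 + -1 = -2) = -3 (attained at k = 0)
  C[2][1] = min over k of (A[2][0] + B[0][1] = 0 + 8 = 8, A[2][1] + B[1][1] = 8 + 4 = 12, A[2][2] + B[2][1] = -1 + 4 = 3) = 3 (attained at k = 2)
  C[2][2] = min over k of (A[2][0] + B[0][2] = 0 + -2 = -2, A[2][1] + B[1][2] = 8 + 3 = 11, A[2][2] + B[2][2] = -1 + 1 = 0) = -2 (attained at k = 0)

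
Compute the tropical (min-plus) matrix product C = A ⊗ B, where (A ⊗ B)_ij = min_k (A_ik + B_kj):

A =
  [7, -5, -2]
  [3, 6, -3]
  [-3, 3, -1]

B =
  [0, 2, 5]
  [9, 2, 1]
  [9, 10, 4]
A ⊗ B =
  [4, -3, -4]
  [3, 5, 1]
  [-3, -1, 2]

Apply the min-plus product entry-by-entry:
  C[0][0] = min over k of (A[0][0] + B[0][0] = 7 + 0 = 7, A[0][1] + B[1][0] = -5 + 9 = 4, A[0][2] + B[2][0] = -2 + 9 = 7) = 4 (attained at k = 1)
  C[0][1] = min over k of (A[0][0] + B[0][1] = 7 + 2 = 9, A[0][1] + B[1][1] = -5 + 2 = -3, A[0][2] + B[2][1] = -2 + 10 = 8) = -3 (attained at k = 1)
  C[0][2] = min over k of (A[0][0] + B[0][2] = 7 + 5 = 12, A[0][1] + B[1][2] = -5 + 1 = -4, A[0][2] + B[2][2] = -2 + 4 = 2) = -4 (attained at k = 1)
  C[1][0] = min over k of (A[1][0] + B[0][0] = 3 + 0 = 3, A[1][1] + B[1][0] = 6 + 9 = 15, A[1][2] + B[2][0] = -3 + 9 = 6) = 3 (attained at k = 0)
  C[1][1] = min over k of (A[1][0] + B[0][1] = 3 + 2 = 5, A[1][1] + B[1][1] = 6 + 2 = 8, A[1][2] + B[2][1] = -3 + 10 = 7) = 5 (attained at k = 0)
  C[1][2] = min over k of (A[1][0] + B[0][2] = 3 + 5 = 8, A[1][1] + B[1][2] = 6 + 1 = 7, A[1][2] + B[2][2] = -3 + 4 = 1) = 1 (attained at k = 2)
  C[2][0] = min over k of (A[2][0] + B[0][0] = -3 + 0 = -3, A[2][1] + B[1][0] = 3 + 9 = 12, A[2][2] + B[2][0] = -1 + 9 = 8) = -3 (attained at k = 0)
  C[2][1] = min over k of (A[2][0] + B[0][1] = -3 + 2 = -1, A[2][1] + B[1][1] = 3 + 2 = 5, A[2][2] + B[2][1] = -1 + 10 = 9) = -1 (attained at k = 0)
  C[2][2] = min over k of (A[2][0] + B[0][2] = -3 + 5 = 2, A[2][1] + B[1][2] = 3 + 1 = 4, A[2][2] + B[2][2] = -1 + 4 = 3) = 2 (attained at k = 0)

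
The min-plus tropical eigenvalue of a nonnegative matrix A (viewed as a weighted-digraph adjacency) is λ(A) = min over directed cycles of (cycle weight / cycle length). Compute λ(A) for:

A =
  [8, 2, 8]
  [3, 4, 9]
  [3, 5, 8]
λ(A) = 5/2

Enumerate directed cycles and compute their means (weight / length). Sample:
  cycle 0 → 0: weight = 8, length = 1, mean = 8/1 ≈ 8.000
  cycle 1 → 1: weight = 4, length = 1, mean = 4/1 ≈ 4.000
  cycle 2 → 2: weight = 8, length = 1, mean = 8/1 ≈ 8.000
  cycle 0 → 1 → 0: weight = 5, length = 2, mean = 5/2 ≈ 2.500
  cycle 0 → 2 → 0: weight = 11, length = 2, mean = 11/2 ≈ 5.500
  cycle 1 → 0 → 1: weight = 5, length = 2, mean = 5/2 ≈ 2.500
Minimum mean = 2.500, attained e.g. along the cycle 0 → 1 → 0 with weight 5 and length 2. So λ(A) = 5/2 = 5/2.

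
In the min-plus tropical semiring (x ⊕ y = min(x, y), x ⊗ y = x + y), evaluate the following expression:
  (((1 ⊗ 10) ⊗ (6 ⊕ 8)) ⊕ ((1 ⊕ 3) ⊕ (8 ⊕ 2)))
(((1 ⊗ 10) ⊗ (6 ⊕ 8)) ⊕ ((1 ⊕ 3) ⊕ (8 ⊕ 2))) = 1

Expand innermost to outermost. Recall ⊕ takes the minimum of its arguments and ⊗ takes their sum. Working out the expression (((1 ⊗ 10) ⊗ (6 ⊕ 8)) ⊕ ((1 ⊕ 3) ⊕ (8 ⊕ 2))) gives 1.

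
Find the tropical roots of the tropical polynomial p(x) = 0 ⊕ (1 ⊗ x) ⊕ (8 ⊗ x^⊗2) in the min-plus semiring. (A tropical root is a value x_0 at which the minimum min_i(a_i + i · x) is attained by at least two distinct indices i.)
Roots: {-7, -1}

Each tropical root is a break point of the lower envelope of the lines y = a_i + i · x (there are 3 lines, with slopes 0, 1, ..., 2). Only the lines that attain the minimum somewhere contribute to roots; other lines are dominated. Here the surviving (envelope) indices are i = 2, i = 1, i = 0.
Intersections between consecutive envelope lines give the roots: for adjacent envelope indices i < j the intersection is x = (a_i − a_j) / (j − i). Reading off the sorted break points: {-7, -1}.
Verification: at each break x_0, at least two indices attain the minimum of min_i(a_i + i · x_0).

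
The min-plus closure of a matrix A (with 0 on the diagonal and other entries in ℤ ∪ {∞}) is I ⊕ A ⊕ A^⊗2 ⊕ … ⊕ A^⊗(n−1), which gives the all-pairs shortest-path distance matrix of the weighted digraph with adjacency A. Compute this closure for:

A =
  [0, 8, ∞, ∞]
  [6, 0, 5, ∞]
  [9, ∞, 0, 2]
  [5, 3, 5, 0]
Closure =
  [0, 8, 13, 15]
  [6, 0, 5, 7]
  [7, 5, 0, 2]
  [5, 3, 5, 0]

This is the Floyd-Warshall all-pairs shortest-path computation. For each intermediate vertex k = 0, 1, …, 3, update dist[i][j] ← min(dist[i][j], dist[i][k] + dist[k][j]). The final matrix gives, for each (i, j), the minimum total weight of any directed path from i to j (possibly empty when i = j).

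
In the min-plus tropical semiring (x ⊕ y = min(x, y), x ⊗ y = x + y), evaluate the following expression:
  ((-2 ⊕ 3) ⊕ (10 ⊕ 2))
((-2 ⊕ 3) ⊕ (10 ⊕ 2)) = -2

Expand innermost to outermost. Recall ⊕ takes the minimum of its arguments and ⊗ takes their sum. Working out the expression ((-2 ⊕ 3) ⊕ (10 ⊕ 2)) gives -2.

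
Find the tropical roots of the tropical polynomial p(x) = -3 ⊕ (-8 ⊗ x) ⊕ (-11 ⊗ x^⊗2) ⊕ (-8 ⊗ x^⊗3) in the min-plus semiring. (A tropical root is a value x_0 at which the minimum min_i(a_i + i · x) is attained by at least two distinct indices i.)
Roots: {-3, 3, 5}

Each tropical root is a break point of the lower envelope of the lines y = a_i + i · x (there are 4 lines, with slopes 0, 1, ..., 3). Only the lines that attain the minimum somewhere contribute to roots; other lines are dominated. Here the surviving (envelope) indices are i = 3, i = 2, i = 1, i = 0.
Intersections between consecutive envelope lines give the roots: for adjacent envelope indices i < j the intersection is x = (a_i − a_j) / (j − i). Reading off the sorted break points: {-3, 3, 5}.
Verification: at each break x_0, at least two indices attain the minimum of min_i(a_i + i · x_0).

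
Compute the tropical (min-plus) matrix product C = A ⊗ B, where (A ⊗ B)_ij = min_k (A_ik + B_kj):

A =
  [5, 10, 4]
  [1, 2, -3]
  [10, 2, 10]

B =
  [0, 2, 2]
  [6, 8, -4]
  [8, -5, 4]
A ⊗ B =
  [5, -1, 6]
  [1, -8, -2]
  [8, 5, -2]

Apply the min-plus product entry-by-entry:
  C[0][0] = min over k of (A[0][0] + B[0][0] = 5 + 0 = 5, A[0][1] + B[1][0] = 10 + 6 = 16, A[0][2] + B[2][0] = 4 + 8 = 12) = 5 (attained at k = 0)
  C[0][1] = min over k of (A[0][0] + B[0][1] = 5 + 2 = 7, A[0][1] + B[1][1] = 10 + 8 = 18, A[0][2] + B[2][1] = 4 + -5 = -1) = -1 (attained at k = 2)
  C[0][2] = min over k of (A[0][0] + B[0][2] = 5 + 2 = 7, A[0][1] + B[1][2] = 10 + -4 = 6, A[0][2] + B[2][2] = 4 + 4 = 8) = 6 (attained at k = 1)
  C[1][0] = min over k of (A[1][0] + B[0][0] = 1 + 0 = 1, A[1][1] + B[1][0] = 2 + 6 = 8, A[1][2] + B[2][0] = -3 + 8 = 5) = 1 (attained at k = 0)
  C[1][1] = min over k of (A[1][0] + B[0][1] = 1 + 2 = 3, A[1][1] + B[1][1] = 2 + 8 = 10, A[1][2] + B[2][1] = -3 + -5 = -8) = -8 (attained at k = 2)
  C[1][2] = min over k of (A[1][0] + B[0][2] = 1 + 2 = 3, A[1][1] + B[1][2] = 2 + -4 = -2, A[1][2] + B[2][2] = -3 + 4 = 1) = -2 (attained at k = 1)
  C[2][0] = min over k of (A[2][0] + B[0][0] = 10 + 0 = 10, A[2][1] + B[1][0] = 2 + 6 = 8, A[2][2] + B[2][0] = 10 + 8 = 18) = 8 (attained at k = 1)
  C[2][1] = min over k of (A[2][0] + B[0][1] = 10 + 2 = 12, A[2][1] + B[1][1] = 2 + 8 = 10, A[2][2] + B[2][1] = 10 + -5 = 5) = 5 (attained at k = 2)
  C[2][2] = min over k of (A[2][0] + B[0][2] = 10 + 2 = 12, A[2][1] + B[1][2] = 2 + -4 = -2, A[2][2] + B[2][2] = 10 + 4 = 14) = -2 (attained at k = 1)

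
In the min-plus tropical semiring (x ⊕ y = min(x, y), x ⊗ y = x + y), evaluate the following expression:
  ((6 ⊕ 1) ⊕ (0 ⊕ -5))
((6 ⊕ 1) ⊕ (0 ⊕ -5)) = -5

Expand innermost to outermost. Recall ⊕ takes the minimum of its arguments and ⊗ takes their sum. Working out the expression ((6 ⊕ 1) ⊕ (0 ⊕ -5)) gives -5.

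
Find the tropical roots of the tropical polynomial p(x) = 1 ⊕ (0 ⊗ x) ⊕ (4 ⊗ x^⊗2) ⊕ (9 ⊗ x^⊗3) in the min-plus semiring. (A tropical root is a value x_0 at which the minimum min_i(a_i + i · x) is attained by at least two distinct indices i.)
Roots: {-5, -4, 1}

Each tropical root is a break point of the lower envelope of the lines y = a_i + i · x (there are 4 lines, with slopes 0, 1, ..., 3). Only the lines that attain the minimum somewhere contribute to roots; other lines are dominated. Here the surviving (envelope) indices are i = 3, i = 2, i = 1, i = 0.
Intersections between consecutive envelope lines give the roots: for adjacent envelope indices i < j the intersection is x = (a_i − a_j) / (j − i). Reading off the sorted break points: {-5, -4, 1}.
Verification: at each break x_0, at least two indices attain the minimum of min_i(a_i + i · x_0).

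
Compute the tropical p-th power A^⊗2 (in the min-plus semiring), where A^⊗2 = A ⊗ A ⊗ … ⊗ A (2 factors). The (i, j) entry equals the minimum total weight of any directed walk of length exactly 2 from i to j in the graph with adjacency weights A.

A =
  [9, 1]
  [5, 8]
A^⊗2 =
  [6, 9]
  [13, 6]

Each entry (A^⊗2)_ij equals the minimum over all length-2 walks i = v_0 → v_1 → … → v_2 = j of Σ_t A[v_t][v_{t+1}]. For example, for (i, j) = (0, 1) we minimise over 2 possible intermediate vertex sequences; the minimum is 9, attained along the walk 0 → 1 → 1.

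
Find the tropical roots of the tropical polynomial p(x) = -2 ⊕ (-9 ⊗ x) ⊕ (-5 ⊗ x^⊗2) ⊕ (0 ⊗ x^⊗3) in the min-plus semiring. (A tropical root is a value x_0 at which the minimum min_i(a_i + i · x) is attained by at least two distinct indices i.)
Roots: {-5, -4, 7}

Each tropical root is a break point of the lower envelope of the lines y = a_i + i · x (there are 4 lines, with slopes 0, 1, ..., 3). Only the lines that attain the minimum somewhere contribute to roots; other lines are dominated. Here the surviving (envelope) indices are i = 3, i = 2, i = 1, i = 0.
Intersections between consecutive envelope lines give the roots: for adjacent envelope indices i < j the intersection is x = (a_i − a_j) / (j − i). Reading off the sorted break points: {-5, -4, 7}.
Verification: at each break x_0, at least two indices attain the minimum of min_i(a_i + i · x_0).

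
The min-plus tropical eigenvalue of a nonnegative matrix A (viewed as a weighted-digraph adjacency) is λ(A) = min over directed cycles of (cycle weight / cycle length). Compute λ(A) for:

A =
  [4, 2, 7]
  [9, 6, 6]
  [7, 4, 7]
λ(A) = 4

Enumerate directed cycles and compute their means (weight / length). Sample:
  cycle 0 → 0: weight = 4, length = 1, mean = 4/1 ≈ 4.000
  cycle 1 → 1: weight = 6, length = 1, mean = 6/1 ≈ 6.000
  cycle 2 → 2: weight = 7, length = 1, mean = 7/1 ≈ 7.000
  cycle 0 → 1 → 0: weight = 11, length = 2, mean = 11/2 ≈ 5.500
  cycle 0 → 2 → 0: weight = 14, length = 2, mean = 14/2 ≈ 7.000
  cycle 1 → 0 → 1: weight = 11, length = 2, mean = 11/2 ≈ 5.500
Minimum mean = 4.000, attained e.g. along the cycle 0 → 0 with weight 4 and length 1. So λ(A) = 4/1 = 4.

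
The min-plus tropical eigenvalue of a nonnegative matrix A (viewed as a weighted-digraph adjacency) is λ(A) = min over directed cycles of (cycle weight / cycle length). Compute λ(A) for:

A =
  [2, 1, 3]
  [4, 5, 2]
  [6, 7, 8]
λ(A) = 2

Enumerate directed cycles and compute their means (weight / length). Sample:
  cycle 0 → 0: weight = 2, length = 1, mean = 2/1 ≈ 2.000
  cycle 1 → 1: weight = 5, length = 1, mean = 5/1 ≈ 5.000
  cycle 2 → 2: weight = 8, length = 1, mean = 8/1 ≈ 8.000
  cycle 0 → 1 → 0: weight = 5, length = 2, mean = 5/2 ≈ 2.500
  cycle 0 → 2 → 0: weight = 9, length = 2, mean = 9/2 ≈ 4.500
  cycle 1 → 0 → 1: weight = 5, length = 2, mean = 5/2 ≈ 2.500
Minimum mean = 2.000, attained e.g. along the cycle 0 → 0 with weight 2 and length 1. So λ(A) = 2/1 = 2.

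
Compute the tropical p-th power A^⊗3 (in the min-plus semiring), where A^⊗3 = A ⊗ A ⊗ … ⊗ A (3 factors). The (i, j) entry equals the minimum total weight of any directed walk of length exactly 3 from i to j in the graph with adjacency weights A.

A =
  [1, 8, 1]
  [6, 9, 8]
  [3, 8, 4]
A^⊗3 =
  [3, 10, 3]
  [8, 15, 8]
  [5, 12, 5]

Each entry (A^⊗3)_ij equals the minimum over all length-3 walks i = v_0 → v_1 → … → v_3 = j of Σ_t A[v_t][v_{t+1}]. For example, for (i, j) = (0, 2) we minimise over 9 possible intermediate vertex sequences; the minimum is 3, attained along the walk 0 → 0 → 0 → 2.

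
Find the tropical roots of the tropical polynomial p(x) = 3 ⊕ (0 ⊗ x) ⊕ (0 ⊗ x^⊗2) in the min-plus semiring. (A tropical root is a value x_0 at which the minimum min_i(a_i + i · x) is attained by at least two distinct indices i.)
Roots: {0, 3}

Each tropical root is a break point of the lower envelope of the lines y = a_i + i · x (there are 3 lines, with slopes 0, 1, ..., 2). Only the lines that attain the minimum somewhere contribute to roots; other lines are dominated. Here the surviving (envelope) indices are i = 2, i = 1, i = 0.
Intersections between consecutive envelope lines give the roots: for adjacent envelope indices i < j the intersection is x = (a_i − a_j) / (j − i). Reading off the sorted break points: {0, 3}.
Verification: at each break x_0, at least two indices attain the minimum of min_i(a_i + i · x_0).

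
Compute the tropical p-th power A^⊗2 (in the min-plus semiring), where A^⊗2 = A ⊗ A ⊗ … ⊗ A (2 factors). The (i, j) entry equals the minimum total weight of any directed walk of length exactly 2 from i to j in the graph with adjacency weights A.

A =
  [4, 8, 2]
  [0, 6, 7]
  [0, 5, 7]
A^⊗2 =
  [2, 7, 6]
  [4, 8, 2]
  [4, 8, 2]

Each entry (A^⊗2)_ij equals the minimum over all length-2 walks i = v_0 → v_1 → … → v_2 = j of Σ_t A[v_t][v_{t+1}]. For example, for (i, j) = (0, 2) we minimise over 3 possible intermediate vertex sequences; the minimum is 6, attained along the walk 0 → 0 → 2.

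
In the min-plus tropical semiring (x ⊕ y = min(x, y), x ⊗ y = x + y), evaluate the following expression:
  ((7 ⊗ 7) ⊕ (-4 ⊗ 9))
((7 ⊗ 7) ⊕ (-4 ⊗ 9)) = 5

Expand innermost to outermost. Recall ⊕ takes the minimum of its arguments and ⊗ takes their sum. Working out the expression ((7 ⊗ 7) ⊕ (-4 ⊗ 9)) gives 5.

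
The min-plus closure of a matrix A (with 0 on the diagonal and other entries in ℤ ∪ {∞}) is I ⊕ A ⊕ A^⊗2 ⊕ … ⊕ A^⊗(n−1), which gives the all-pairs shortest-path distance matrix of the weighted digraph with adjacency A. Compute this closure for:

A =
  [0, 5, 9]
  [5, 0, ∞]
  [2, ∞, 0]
Closure =
  [0, 5, 9]
  [5, 0, 14]
  [2, 7, 0]

This is the Floyd-Warshall all-pairs shortest-path computation. For each intermediate vertex k = 0, 1, …, 2, update dist[i][j] ← min(dist[i][j], dist[i][k] + dist[k][j]). The final matrix gives, for each (i, j), the minimum total weight of any directed path from i to j (possibly empty when i = j).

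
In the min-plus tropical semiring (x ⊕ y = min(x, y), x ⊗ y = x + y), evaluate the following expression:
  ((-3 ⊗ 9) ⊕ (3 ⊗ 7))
((-3 ⊗ 9) ⊕ (3 ⊗ 7)) = 6

Expand innermost to outermost. Recall ⊕ takes the minimum of its arguments and ⊗ takes their sum. Working out the expression ((-3 ⊗ 9) ⊕ (3 ⊗ 7)) gives 6.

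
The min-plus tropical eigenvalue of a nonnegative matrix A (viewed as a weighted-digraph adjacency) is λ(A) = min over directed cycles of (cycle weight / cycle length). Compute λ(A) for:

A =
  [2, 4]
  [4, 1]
λ(A) = 1

Enumerate directed cycles and compute their means (weight / length). Sample:
  cycle 0 → 0: weight = 2, length = 1, mean = 2/1 ≈ 2.000
  cycle 1 → 1: weight = 1, length = 1, mean = 1/1 ≈ 1.000
  cycle 0 → 1 → 0: weight = 8, length = 2, mean = 8/2 ≈ 4.000
  cycle 1 → 0 → 1: weight = 8, length = 2, mean = 8/2 ≈ 4.000
Minimum mean = 1.000, attained e.g. along the cycle 1 → 1 with weight 1 and length 1. So λ(A) = 1/1 = 1.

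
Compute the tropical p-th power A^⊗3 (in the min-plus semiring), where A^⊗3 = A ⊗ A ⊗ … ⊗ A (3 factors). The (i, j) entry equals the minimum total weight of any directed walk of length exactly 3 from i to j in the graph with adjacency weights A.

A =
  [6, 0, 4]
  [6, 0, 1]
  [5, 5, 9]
A^⊗3 =
  [6, 0, 1]
  [6, 0, 1]
  [11, 5, 6]

Each entry (A^⊗3)_ij equals the minimum over all length-3 walks i = v_0 → v_1 → … → v_3 = j of Σ_t A[v_t][v_{t+1}]. For example, for (i, j) = (0, 2) we minimise over 9 possible intermediate vertex sequences; the minimum is 1, attained along the walk 0 → 1 → 1 → 2.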